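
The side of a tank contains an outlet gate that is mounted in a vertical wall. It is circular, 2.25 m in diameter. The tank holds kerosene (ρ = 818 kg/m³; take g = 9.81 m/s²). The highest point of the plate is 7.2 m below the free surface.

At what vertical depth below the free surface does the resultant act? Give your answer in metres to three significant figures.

h_p = 8.36 m

γ = ρg = 818 × 9.81 / 1000 = 8.02458 kN/m³.
The centroid is at the centre, 1.125 m below the top of the plate, so the centroid depth is h_c = 7.2 + 1.125 = 8.325 m.
A = π(1.125)² = 3.97608 m².
Resultant F = γ·h_c·A = 8.02458 × 8.325 × 3.97608 = 265.621 kN.
I_c = πr⁴/4 = π × 1.125⁴/4 = 1.25806 m⁴.
Centre of pressure: y_p = y_c + I_c/(y_c·A) = 8.325 + 1.25806/(8.325 × 3.97608) = 8.325 + 0.0380069 = 8.36301 m along the plane.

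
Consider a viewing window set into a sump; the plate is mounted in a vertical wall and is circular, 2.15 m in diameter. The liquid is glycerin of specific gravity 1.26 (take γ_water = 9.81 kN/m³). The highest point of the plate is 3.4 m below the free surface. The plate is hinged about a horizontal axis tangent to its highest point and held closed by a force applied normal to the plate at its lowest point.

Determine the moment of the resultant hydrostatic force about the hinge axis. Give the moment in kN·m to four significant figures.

γ = 1.26 × 9.81 = 12.3606 kN/m³.
The centroid is at the centre, 1.075 m below the top of the plate, so the centroid depth is h_c = 3.4 + 1.075 = 4.475 m.
A = π(1.075)² = 3.6305 m².
Resultant F = γ·h_c·A = 12.3606 × 4.475 × 3.6305 = 200.816 kN.
I_c = πr⁴/4 = π × 1.075⁴/4 = 1.04888 m⁴.
Centre of pressure: y_p = y_c + I_c/(y_c·A) = 4.475 + 1.04888/(4.475 × 3.6305) = 4.475 + 0.0645604 = 4.53956 m along the plane.
The resultant acts 1.075 + 0.0645604 = 1.13956 m (along the plate) below the hinge at the top edge, so the moment about the hinge is M = F × 1.13956 = 200.816 × 1.13956 = 228.842 kN·m.

M ≈ 228.8 kN·m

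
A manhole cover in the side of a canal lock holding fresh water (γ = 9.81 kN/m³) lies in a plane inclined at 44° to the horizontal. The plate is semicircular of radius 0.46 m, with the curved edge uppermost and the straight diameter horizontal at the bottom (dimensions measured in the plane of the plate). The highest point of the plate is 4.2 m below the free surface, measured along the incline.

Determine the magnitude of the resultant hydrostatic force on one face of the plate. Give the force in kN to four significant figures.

F ≈ 10.11 kN

γ = 9.81 kN/m³.
Let θ = 44° be the plate's angle to the horizontal; measure y along the incline from where the plane meets the free surface. Vertical depth h = y·sinθ with sinθ = 0.694658.
The centroid lies 4r/(3π) = 0.19523 m above the diameter, so r − 4r/(3π) = 0.46 − 0.19523 = 0.26477 m below the topmost point, so y_c = 4.2 + 0.26477 = 4.46477 m and h_c = 4.46477 × 0.694658 = 3.10149 m.
A = πr²/2 = π × 0.46²/2 = 0.332381 m².
Resultant F = γ·h_c·A = 9.81 × 3.10149 × 0.332381 = 10.1129 kN.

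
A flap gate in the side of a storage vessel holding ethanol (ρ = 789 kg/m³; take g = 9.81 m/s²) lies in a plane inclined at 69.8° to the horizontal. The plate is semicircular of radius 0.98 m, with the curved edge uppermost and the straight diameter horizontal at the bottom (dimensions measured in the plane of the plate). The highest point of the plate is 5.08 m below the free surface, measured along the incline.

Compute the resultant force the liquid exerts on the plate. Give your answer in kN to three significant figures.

F ≈ 61.9 kN

γ = ρg = 789 × 9.81 / 1000 = 7.74009 kN/m³.
Let θ = 69.8° be the plate's angle to the horizontal; measure y along the incline from where the plane meets the free surface. Vertical depth h = y·sinθ with sinθ = 0.938493.
The centroid lies 4r/(3π) = 0.415925 m above the diameter, so r − 4r/(3π) = 0.98 − 0.415925 = 0.564075 m below the topmost point, so y_c = 5.08 + 0.564075 = 5.64407 m and h_c = 5.64407 × 0.938493 = 5.29692 m.
A = πr²/2 = π × 0.98²/2 = 1.50859 m².
Resultant F = γ·h_c·A = 7.74009 × 5.29692 × 1.50859 = 61.8501 kN.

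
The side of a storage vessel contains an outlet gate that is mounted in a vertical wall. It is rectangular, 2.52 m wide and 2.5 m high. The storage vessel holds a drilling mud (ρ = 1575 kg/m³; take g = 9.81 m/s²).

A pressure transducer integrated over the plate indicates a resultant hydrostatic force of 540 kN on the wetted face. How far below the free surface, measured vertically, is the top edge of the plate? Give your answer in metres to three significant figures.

d_top ≈ 4.30 m

γ = ρg = 1575 × 9.81 / 1000 = 15.45075 kN/m³.
A = 2.52 × 2.5 = 6.3 m².
From F = γ·h_c·A, the centroid depth is h_c = 540/(15.45075 × 6.3) = 5.54758 m.
The centroid lies 2.5/2 = 1.25 m below the top edge, so the top edge sits at h_top = 5.54758 − 1.25 = 4.29758 m below the surface.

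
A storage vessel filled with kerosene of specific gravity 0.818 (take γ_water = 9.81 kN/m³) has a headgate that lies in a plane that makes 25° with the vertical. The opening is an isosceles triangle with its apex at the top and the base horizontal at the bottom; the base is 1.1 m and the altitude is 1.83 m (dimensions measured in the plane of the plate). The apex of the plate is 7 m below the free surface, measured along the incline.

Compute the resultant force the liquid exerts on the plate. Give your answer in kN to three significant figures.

F ≈ 60.2 kN

γ = 0.818 × 9.81 = 8.02458 kN/m³.
The plate makes 25° with the vertical, i.e. θ = 90° − 25° = 65° to the horizontal. Measuring y along the incline from the free-surface line, vertical depth h = y·sinθ with sinθ = 0.906308.
With the apex up, the centroid sits 2h/3 = 2 × 1.83/3 = 1.22 m below the apex, so y_c = 7 + 1.22 = 8.22 m and h_c = 8.22 × 0.906308 = 7.44985 m.
A = ½ × 1.1 × 1.83 = 1.0065 m².
Resultant F = γ·h_c·A = 8.02458 × 7.44985 × 1.0065 = 60.1705 kN.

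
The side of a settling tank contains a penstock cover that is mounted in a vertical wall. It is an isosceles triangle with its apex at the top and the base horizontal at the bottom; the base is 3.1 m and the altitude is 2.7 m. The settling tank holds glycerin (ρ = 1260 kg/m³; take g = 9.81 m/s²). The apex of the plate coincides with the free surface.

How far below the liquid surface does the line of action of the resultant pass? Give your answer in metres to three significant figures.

γ = ρg = 1260 × 9.81 / 1000 = 12.3606 kN/m³.
With the apex up, the centroid sits 2h/3 = 2 × 2.7/3 = 1.8 m below the apex, so the centroid depth is h_c = 1.8 m.
A = ½ × 3.1 × 2.7 = 4.185 m².
Resultant F = γ·h_c·A = 12.3606 × 1.8 × 4.185 = 93.1124 kN.
I_c = b·h³/36 = 3.1 × 2.7³/36 = 1.69493 m⁴.
Centre of pressure: y_p = y_c + I_c/(y_c·A) = 1.8 + 1.69493/(1.8 × 4.185) = 1.8 + 0.225001 = 2.025 m along the plane.

h_p = 2.03 m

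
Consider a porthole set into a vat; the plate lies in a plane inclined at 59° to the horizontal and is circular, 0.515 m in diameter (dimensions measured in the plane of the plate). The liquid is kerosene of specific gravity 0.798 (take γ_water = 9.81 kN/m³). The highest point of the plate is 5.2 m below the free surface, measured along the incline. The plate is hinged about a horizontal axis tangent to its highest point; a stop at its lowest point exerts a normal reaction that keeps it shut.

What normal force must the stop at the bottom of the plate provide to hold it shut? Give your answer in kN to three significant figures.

γ = 0.798 × 9.81 = 7.82838 kN/m³.
Let θ = 59° be the plate's angle to the horizontal; measure y along the incline from where the plane meets the free surface. Vertical depth h = y·sinθ with sinθ = 0.857167.
The centroid is at the centre, 0.2575 m below the top of the plate, so y_c = 5.2 + 0.2575 = 5.4575 m and h_c = 5.4575 × 0.857167 = 4.67799 m.
A = π(0.2575)² = 0.208307 m².
Resultant F = γ·h_c·A = 7.82838 × 4.67799 × 0.208307 = 7.62843 kN.
I_c = πr⁴/4 = π × 0.2575⁴/4 = 0.00345302 m⁴.
Centre of pressure: y_p = y_c + I_c/(y_c·A) = 5.4575 + 0.00345302/(5.4575 × 0.208307) = 5.4575 + 0.0030374 = 5.46054 m along the plane.
The resultant acts 0.2575 + 0.0030374 = 0.260537 m (along the plate) below the hinge at the top edge, so the moment about the hinge is M = F × 0.260537 = 7.62843 × 0.260537 = 1.98749 kN·m.
A normal force at the bottom, 0.515 m from the hinge, must supply this moment: P = 1.98749/0.515 = 3.8592 kN.

P ≈ 3.86 kN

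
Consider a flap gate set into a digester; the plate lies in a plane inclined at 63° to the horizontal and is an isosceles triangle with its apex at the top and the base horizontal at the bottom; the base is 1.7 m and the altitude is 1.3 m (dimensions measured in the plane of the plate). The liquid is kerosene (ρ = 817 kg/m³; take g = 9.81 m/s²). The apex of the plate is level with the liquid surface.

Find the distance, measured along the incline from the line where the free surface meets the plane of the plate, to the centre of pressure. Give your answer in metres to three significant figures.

y_p = 0.975 m

γ = ρg = 817 × 9.81 / 1000 = 8.01477 kN/m³.
Let θ = 63° be the plate's angle to the horizontal; measure y along the incline from where the plane meets the free surface. Vertical depth h = y·sinθ with sinθ = 0.891007.
With the apex up, the centroid sits 2h/3 = 2 × 1.3/3 = 0.866667 m below the apex, so y_c = 0.866667 m and h_c = 0.866667 × 0.891007 = 0.772206 m.
A = ½ × 1.7 × 1.3 = 1.105 m².
Resultant F = γ·h_c·A = 8.01477 × 0.772206 × 1.105 = 6.8389 kN.
I_c = b·h³/36 = 1.7 × 1.3³/36 = 0.103747 m⁴.
Centre of pressure: y_p = y_c + I_c/(y_c·A) = 0.866667 + 0.103747/(0.866667 × 1.105) = 0.866667 + 0.108333 = 0.975 m along the plane.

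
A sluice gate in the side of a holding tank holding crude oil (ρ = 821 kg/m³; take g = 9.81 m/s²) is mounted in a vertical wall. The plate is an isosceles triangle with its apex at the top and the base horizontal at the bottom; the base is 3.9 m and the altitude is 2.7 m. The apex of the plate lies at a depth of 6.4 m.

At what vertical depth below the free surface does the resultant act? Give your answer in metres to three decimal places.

h_p = 8.249 m

γ = ρg = 821 × 9.81 / 1000 = 8.05401 kN/m³.
With the apex up, the centroid sits 2h/3 = 2 × 2.7/3 = 1.8 m below the apex, so the centroid depth is h_c = 6.4 + 1.8 = 8.2 m.
A = ½ × 3.9 × 2.7 = 5.265 m².
Resultant F = γ·h_c·A = 8.05401 × 8.2 × 5.265 = 347.716 kN.
I_c = b·h³/36 = 3.9 × 2.7³/36 = 2.13233 m⁴.
Centre of pressure: y_p = y_c + I_c/(y_c·A) = 8.2 + 2.13233/(8.2 × 5.265) = 8.2 + 0.0493904 = 8.24939 m along the plane.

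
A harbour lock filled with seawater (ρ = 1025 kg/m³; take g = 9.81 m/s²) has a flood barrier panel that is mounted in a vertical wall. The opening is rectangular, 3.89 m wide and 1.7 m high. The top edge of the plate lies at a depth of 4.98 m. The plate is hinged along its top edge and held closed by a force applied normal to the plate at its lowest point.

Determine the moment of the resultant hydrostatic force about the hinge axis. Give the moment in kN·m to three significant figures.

M ≈ 346 kN·m

γ = ρg = 1025 × 9.81 / 1000 = 10.05525 kN/m³.
The centroid lies 1.7/2 = 0.85 m below the top edge, so the centroid depth is h_c = 4.98 + 0.85 = 5.83 m.
A = 3.89 × 1.7 = 6.613 m².
Resultant F = γ·h_c·A = 10.05525 × 5.83 × 6.613 = 387.668 kN.
I_c = b·h³/12 = 3.89 × 1.7³/12 = 1.59263 m⁴.
Centre of pressure: y_p = y_c + I_c/(y_c·A) = 5.83 + 1.59263/(5.83 × 6.613) = 5.83 + 0.0413093 = 5.87131 m along the plane.
The resultant acts 0.85 + 0.0413093 = 0.891309 m (along the plate) below the hinge at the top edge, so the moment about the hinge is M = F × 0.891309 = 387.668 × 0.891309 = 345.532 kN·m.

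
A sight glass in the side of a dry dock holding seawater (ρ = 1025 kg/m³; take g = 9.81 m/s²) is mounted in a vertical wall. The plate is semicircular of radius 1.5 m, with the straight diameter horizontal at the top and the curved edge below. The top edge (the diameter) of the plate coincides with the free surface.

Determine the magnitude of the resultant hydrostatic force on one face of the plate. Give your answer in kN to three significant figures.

γ = ρg = 1025 × 9.81 / 1000 = 10.05525 kN/m³.
The centroid of a semicircle lies 4r/(3π) = 0.63662 m from the diameter, here below the top edge, so the centroid depth is h_c = 0.63662 m.
A = πr²/2 = π × 1.5²/2 = 3.53429 m².
Resultant F = γ·h_c·A = 10.05525 × 0.63662 × 3.53429 = 22.6243 kN.

F ≈ 22.6 kN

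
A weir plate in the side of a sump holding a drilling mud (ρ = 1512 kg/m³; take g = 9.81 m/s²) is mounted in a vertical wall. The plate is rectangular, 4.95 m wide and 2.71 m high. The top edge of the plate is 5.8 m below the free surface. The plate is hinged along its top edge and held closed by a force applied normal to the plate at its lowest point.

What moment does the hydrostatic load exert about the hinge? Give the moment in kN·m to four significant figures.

γ = ρg = 1512 × 9.81 / 1000 = 14.83272 kN/m³.
The centroid lies 2.71/2 = 1.355 m below the top edge, so the centroid depth is h_c = 5.8 + 1.355 = 7.155 m.
A = 4.95 × 2.71 = 13.4145 m².
Resultant F = γ·h_c·A = 14.83272 × 7.155 × 13.4145 = 1423.66 kN.
I_c = b·h³/12 = 4.95 × 2.71³/12 = 8.20979 m⁴.
Centre of pressure: y_p = y_c + I_c/(y_c·A) = 7.155 + 8.20979/(7.155 × 13.4145) = 7.155 + 0.0855358 = 7.24054 m along the plane.
The resultant acts 1.355 + 0.0855358 = 1.44054 m (along the plate) below the hinge at the top edge, so the moment about the hinge is M = F × 1.44054 = 1423.66 × 1.44054 = 2050.84 kN·m.

M ≈ 2051 kN·m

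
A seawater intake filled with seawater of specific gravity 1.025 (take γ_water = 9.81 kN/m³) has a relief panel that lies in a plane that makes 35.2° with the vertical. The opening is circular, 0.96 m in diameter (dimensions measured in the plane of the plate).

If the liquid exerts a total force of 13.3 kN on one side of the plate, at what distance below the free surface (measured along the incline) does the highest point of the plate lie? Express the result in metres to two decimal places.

γ = 1.025 × 9.81 = 10.05525 kN/m³.
A = π(0.48)² = 0.723823 m².
From F = γ·h_c·A, the centroid depth is h_c = 13.3/(10.05525 × 0.723823) = 1.82737 m.
The plate makes 35.2° with the vertical, i.e. θ = 90° − 35.2° = 54.8° to the horizontal. Measuring y along the incline from the free-surface line, vertical depth h = y·sinθ with sinθ = 0.817145.
Along the incline, y_c = h_c/sinθ = 1.82737/0.817145 = 2.23629 m.
The centroid is at the centre, 0.48 m below the top of the plate, so the highest point sits at y_top = 2.23629 − 0.48 = 1.75629 m along the incline.

y_top ≈ 1.76 m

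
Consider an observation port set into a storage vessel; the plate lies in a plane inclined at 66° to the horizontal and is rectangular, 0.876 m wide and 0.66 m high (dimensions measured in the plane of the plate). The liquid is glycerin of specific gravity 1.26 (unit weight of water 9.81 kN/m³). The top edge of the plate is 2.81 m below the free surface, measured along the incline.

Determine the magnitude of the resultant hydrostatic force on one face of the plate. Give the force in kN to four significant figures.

F ≈ 20.50 kN

γ = 1.26 × 9.81 = 12.3606 kN/m³.
Let θ = 66° be the plate's angle to the horizontal; measure y along the incline from where the plane meets the free surface. Vertical depth h = y·sinθ with sinθ = 0.913545.
The centroid lies 0.66/2 = 0.33 m below the top edge, so y_c = 2.81 + 0.33 = 3.14 m and h_c = 3.14 × 0.913545 = 2.86853 m.
A = 0.876 × 0.66 = 0.57816 m².
Resultant F = γ·h_c·A = 12.3606 × 2.86853 × 0.57816 = 20.4997 kN.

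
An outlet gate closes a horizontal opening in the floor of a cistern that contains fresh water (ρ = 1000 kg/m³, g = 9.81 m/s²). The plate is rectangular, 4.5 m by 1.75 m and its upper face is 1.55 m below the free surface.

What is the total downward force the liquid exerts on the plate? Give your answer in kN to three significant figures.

γ = ρg = 1000 × 9.81 = 9810 N/m³ = 9.81 kN/m³.
The plate is horizontal, so pressure is uniform at p = γ·h = 9.81 × 1.55 = 15.2055 kN/m².
A = 4.5 × 1.75 = 7.875 m².
F = p·A = 15.2055 × 7.875 = 119.743 kN.

F ≈ 120 kN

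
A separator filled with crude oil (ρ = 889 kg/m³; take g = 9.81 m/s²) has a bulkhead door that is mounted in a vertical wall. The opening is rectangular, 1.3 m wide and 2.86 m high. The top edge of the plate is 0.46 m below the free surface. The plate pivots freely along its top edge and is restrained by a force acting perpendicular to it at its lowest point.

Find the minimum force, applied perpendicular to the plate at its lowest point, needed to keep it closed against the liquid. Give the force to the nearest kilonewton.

P ≈ 38 kN

γ = ρg = 889 × 9.81 / 1000 = 8.72109 kN/m³.
The centroid lies 2.86/2 = 1.43 m below the top edge, so the centroid depth is h_c = 0.46 + 1.43 = 1.89 m.
A = 1.3 × 2.86 = 3.718 m².
Resultant F = γ·h_c·A = 8.72109 × 1.89 × 3.718 = 61.2833 kN.
I_c = b·h³/12 = 1.3 × 2.86³/12 = 2.53431 m⁴.
Centre of pressure: y_p = y_c + I_c/(y_c·A) = 1.89 + 2.53431/(1.89 × 3.718) = 1.89 + 0.360652 = 2.25065 m along the plane.
The resultant acts 1.43 + 0.360652 = 1.79065 m (along the plate) below the hinge at the top edge, so the moment about the hinge is M = F × 1.79065 = 61.2833 × 1.79065 = 109.737 kN·m.
A normal force at the bottom, 2.86 m from the hinge, must supply this moment: P = 109.737/2.86 = 38.3696 kN.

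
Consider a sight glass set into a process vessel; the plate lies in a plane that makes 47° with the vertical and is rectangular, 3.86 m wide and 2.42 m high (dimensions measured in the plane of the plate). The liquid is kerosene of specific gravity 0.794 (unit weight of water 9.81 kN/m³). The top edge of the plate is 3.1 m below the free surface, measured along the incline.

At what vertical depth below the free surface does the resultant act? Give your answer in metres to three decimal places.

h_p = 3.017 m

γ = 0.794 × 9.81 = 7.78914 kN/m³.
The plate makes 47° with the vertical, i.e. θ = 90° − 47° = 43° to the horizontal. Measuring y along the incline from the free-surface line, vertical depth h = y·sinθ with sinθ = 0.681998.
The centroid lies 2.42/2 = 1.21 m below the top edge, so y_c = 3.1 + 1.21 = 4.31 m and h_c = 4.31 × 0.681998 = 2.93941 m.
A = 3.86 × 2.42 = 9.3412 m².
Resultant F = γ·h_c·A = 7.78914 × 2.93941 × 9.3412 = 213.871 kN.
I_c = b·h³/12 = 3.86 × 2.42³/12 = 4.55882 m⁴.
Centre of pressure: y_p = y_c + I_c/(y_c·A) = 4.31 + 4.55882/(4.31 × 9.3412) = 4.31 + 0.113233 = 4.42323 m along the plane.
Vertically, h_p = y_p·sinθ = 4.42323 × 0.681998 = 3.01663 m.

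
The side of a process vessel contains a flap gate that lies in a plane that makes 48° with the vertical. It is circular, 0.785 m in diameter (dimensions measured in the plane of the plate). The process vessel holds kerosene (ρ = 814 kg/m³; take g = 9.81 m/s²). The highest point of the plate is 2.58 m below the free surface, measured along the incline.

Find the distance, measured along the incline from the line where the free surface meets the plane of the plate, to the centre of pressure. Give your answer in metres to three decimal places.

y_p = 2.985 m

γ = ρg = 814 × 9.81 / 1000 = 7.98534 kN/m³.
The plate makes 48° with the vertical, i.e. θ = 90° − 48° = 42° to the horizontal. Measuring y along the incline from the free-surface line, vertical depth h = y·sinθ with sinθ = 0.669131.
The centroid is at the centre, 0.3925 m below the top of the plate, so y_c = 2.58 + 0.3925 = 2.9725 m and h_c = 2.9725 × 0.669131 = 1.98899 m.
A = π(0.3925)² = 0.483982 m².
Resultant F = γ·h_c·A = 7.98534 × 1.98899 × 0.483982 = 7.68697 kN.
I_c = πr⁴/4 = π × 0.3925⁴/4 = 0.0186401 m⁴.
Centre of pressure: y_p = y_c + I_c/(y_c·A) = 2.9725 + 0.0186401/(2.9725 × 0.483982) = 2.9725 + 0.0129568 = 2.98546 m along the plane.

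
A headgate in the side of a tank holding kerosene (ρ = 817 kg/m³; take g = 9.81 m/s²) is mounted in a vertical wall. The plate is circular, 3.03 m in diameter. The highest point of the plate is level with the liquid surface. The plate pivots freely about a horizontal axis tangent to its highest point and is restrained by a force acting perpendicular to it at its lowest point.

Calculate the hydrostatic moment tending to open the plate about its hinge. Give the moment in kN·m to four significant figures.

M ≈ 165.8 kN·m

γ = ρg = 817 × 9.81 / 1000 = 8.01477 kN/m³.
The centroid is at the centre, 1.515 m below the top of the plate, so the centroid depth is h_c = 1.515 m.
A = π(1.515)² = 7.21066 m².
Resultant F = γ·h_c·A = 8.01477 × 1.515 × 7.21066 = 87.5545 kN.
I_c = πr⁴/4 = π × 1.515⁴/4 = 4.13752 m⁴.
Centre of pressure: y_p = y_c + I_c/(y_c·A) = 1.515 + 4.13752/(1.515 × 7.21066) = 1.515 + 0.37875 = 1.89375 m along the plane.
The resultant acts 1.515 + 0.37875 = 1.89375 m (along the plate) below the hinge at the top edge, so the moment about the hinge is M = F × 1.89375 = 87.5545 × 1.89375 = 165.806 kN·m.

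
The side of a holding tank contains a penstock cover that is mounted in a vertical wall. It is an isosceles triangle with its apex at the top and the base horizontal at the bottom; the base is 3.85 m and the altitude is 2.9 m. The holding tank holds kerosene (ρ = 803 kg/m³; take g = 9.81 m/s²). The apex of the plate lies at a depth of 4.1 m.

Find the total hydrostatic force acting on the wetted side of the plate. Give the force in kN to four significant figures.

F ≈ 265.3 kN

γ = ρg = 803 × 9.81 / 1000 = 7.87743 kN/m³.
With the apex up, the centroid sits 2h/3 = 2 × 2.9/3 = 1.93333 m below the apex, so the centroid depth is h_c = 4.1 + 1.93333 = 6.03333 m.
A = ½ × 3.85 × 2.9 = 5.5825 m².
Resultant F = γ·h_c·A = 7.87743 × 6.03333 × 5.5825 = 265.32 kN.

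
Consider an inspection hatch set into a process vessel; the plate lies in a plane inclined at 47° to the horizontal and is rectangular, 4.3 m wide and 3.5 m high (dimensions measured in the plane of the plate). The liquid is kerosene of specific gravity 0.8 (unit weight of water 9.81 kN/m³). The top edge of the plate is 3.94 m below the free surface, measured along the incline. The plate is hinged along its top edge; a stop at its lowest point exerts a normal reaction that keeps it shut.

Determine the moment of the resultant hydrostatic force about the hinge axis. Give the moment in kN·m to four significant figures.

γ = 0.8 × 9.81 = 7.848 kN/m³.
Let θ = 47° be the plate's angle to the horizontal; measure y along the incline from where the plane meets the free surface. Vertical depth h = y·sinθ with sinθ = 0.731354.
The centroid lies 3.5/2 = 1.75 m below the top edge, so y_c = 3.94 + 1.75 = 5.69 m and h_c = 5.69 × 0.731354 = 4.1614 m.
A = 4.3 × 3.5 = 15.05 m².
Resultant F = γ·h_c·A = 7.848 × 4.1614 × 15.05 = 491.513 kN.
I_c = b·h³/12 = 4.3 × 3.5³/12 = 15.3635 m⁴.
Centre of pressure: y_p = y_c + I_c/(y_c·A) = 5.69 + 15.3635/(5.69 × 15.05) = 5.69 + 0.179408 = 5.86941 m along the plane.
The resultant acts 1.75 + 0.179408 = 1.92941 m (along the plate) below the hinge at the top edge, so the moment about the hinge is M = F × 1.92941 = 491.513 × 1.92941 = 948.33 kN·m.

M ≈ 948.3 kN·m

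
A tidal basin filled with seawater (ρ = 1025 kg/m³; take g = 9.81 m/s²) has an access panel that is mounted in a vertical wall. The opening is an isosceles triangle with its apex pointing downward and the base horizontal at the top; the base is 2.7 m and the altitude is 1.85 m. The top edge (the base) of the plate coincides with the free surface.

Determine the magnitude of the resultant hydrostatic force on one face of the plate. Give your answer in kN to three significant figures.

γ = ρg = 1025 × 9.81 / 1000 = 10.05525 kN/m³.
With the apex down, the centroid sits h/3 = 1.85/3 = 0.616667 m below the base (the top edge), so the centroid depth is h_c = 0.616667 m.
A = ½ × 2.7 × 1.85 = 2.4975 m².
Resultant F = γ·h_c·A = 10.05525 × 0.616667 × 2.4975 = 15.4864 kN.

F ≈ 15.5 kN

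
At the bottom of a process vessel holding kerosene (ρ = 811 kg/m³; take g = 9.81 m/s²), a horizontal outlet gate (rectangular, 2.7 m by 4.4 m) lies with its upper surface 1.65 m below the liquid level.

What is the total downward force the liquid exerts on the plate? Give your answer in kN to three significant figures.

γ = ρg = 811 × 9.81 / 1000 = 7.95591 kN/m³.
The plate is horizontal, so pressure is uniform at p = γ·h = 7.95591 × 1.65 = 13.1273 kN/m².
A = 2.7 × 4.4 = 11.88 m².
F = p·A = 13.1273 × 11.88 = 155.952 kN.

F ≈ 156 kN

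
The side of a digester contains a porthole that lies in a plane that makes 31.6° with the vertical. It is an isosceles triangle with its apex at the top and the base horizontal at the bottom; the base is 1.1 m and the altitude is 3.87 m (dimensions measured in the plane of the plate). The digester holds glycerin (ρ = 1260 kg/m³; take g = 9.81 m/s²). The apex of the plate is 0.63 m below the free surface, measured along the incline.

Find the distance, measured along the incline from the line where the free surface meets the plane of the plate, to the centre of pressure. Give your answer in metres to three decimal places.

y_p = 3.469 m

γ = ρg = 1260 × 9.81 / 1000 = 12.3606 kN/m³.
The plate makes 31.6° with the vertical, i.e. θ = 90° − 31.6° = 58.4° to the horizontal. Measuring y along the incline from the free-surface line, vertical depth h = y·sinθ with sinθ = 0.851727.
With the apex up, the centroid sits 2h/3 = 2 × 3.87/3 = 2.58 m below the apex, so y_c = 0.63 + 2.58 = 3.21 m and h_c = 3.21 × 0.851727 = 2.73404 m.
A = ½ × 1.1 × 3.87 = 2.1285 m².
Resultant F = γ·h_c·A = 12.3606 × 2.73404 × 2.1285 = 71.9313 kN.
I_c = b·h³/36 = 1.1 × 3.87³/36 = 1.77102 m⁴.
Centre of pressure: y_p = y_c + I_c/(y_c·A) = 3.21 + 1.77102/(3.21 × 2.1285) = 3.21 + 0.259206 = 3.46921 m along the plane.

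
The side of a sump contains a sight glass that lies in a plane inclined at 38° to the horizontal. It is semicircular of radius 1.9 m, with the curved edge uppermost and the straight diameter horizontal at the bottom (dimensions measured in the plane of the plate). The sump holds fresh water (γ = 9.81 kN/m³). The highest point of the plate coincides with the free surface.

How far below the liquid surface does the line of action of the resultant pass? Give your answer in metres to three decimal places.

γ = 9.81 kN/m³.
Let θ = 38° be the plate's angle to the horizontal; measure y along the incline from where the plane meets the free surface. Vertical depth h = y·sinθ with sinθ = 0.615661.
The centroid lies 4r/(3π) = 0.806385 m above the diameter, so r − 4r/(3π) = 1.9 − 0.806385 = 1.09361 m below the topmost point, so y_c = 1.09361 m and h_c = 1.09361 × 0.615661 = 0.673293 m.
A = πr²/2 = π × 1.9²/2 = 5.67057 m².
Resultant F = γ·h_c·A = 9.81 × 0.673293 × 5.67057 = 37.4541 kN.
I_c = (π/8 − 8/(9π))·r⁴ = 0.109757 × 1.9⁴ = 1.43036 m⁴.
Centre of pressure: y_p = y_c + I_c/(y_c·A) = 1.09361 + 1.43036/(1.09361 × 5.67057) = 1.09361 + 0.230651 = 1.32426 m along the plane.
Vertically, h_p = y_p·sinθ = 1.32426 × 0.615661 = 0.815295 m.

h_p = 0.815 m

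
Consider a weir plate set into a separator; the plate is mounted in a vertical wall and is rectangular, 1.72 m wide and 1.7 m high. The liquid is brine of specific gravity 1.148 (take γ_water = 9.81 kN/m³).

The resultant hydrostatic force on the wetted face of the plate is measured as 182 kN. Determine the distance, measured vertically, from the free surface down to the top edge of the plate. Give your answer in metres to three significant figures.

d_top ≈ 4.68 m

γ = 1.148 × 9.81 = 11.26188 kN/m³.
A = 1.72 × 1.7 = 2.924 m².
From F = γ·h_c·A, the centroid depth is h_c = 182/(11.26188 × 2.924) = 5.52692 m.
The centroid lies 1.7/2 = 0.85 m below the top edge, so the top edge sits at h_top = 5.52692 − 0.85 = 4.67692 m below the surface.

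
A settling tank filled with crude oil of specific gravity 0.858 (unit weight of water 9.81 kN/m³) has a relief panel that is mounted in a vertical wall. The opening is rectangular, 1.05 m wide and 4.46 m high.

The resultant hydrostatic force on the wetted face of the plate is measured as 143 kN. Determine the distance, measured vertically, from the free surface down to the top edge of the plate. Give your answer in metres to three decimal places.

γ = 0.858 × 9.81 = 8.41698 kN/m³.
A = 1.05 × 4.46 = 4.683 m².
From F = γ·h_c·A, the centroid depth is h_c = 143/(8.41698 × 4.683) = 3.6279 m.
The centroid lies 4.46/2 = 2.23 m below the top edge, so the top edge sits at h_top = 3.6279 − 2.23 = 1.3979 m below the surface.

d_top ≈ 1.398 m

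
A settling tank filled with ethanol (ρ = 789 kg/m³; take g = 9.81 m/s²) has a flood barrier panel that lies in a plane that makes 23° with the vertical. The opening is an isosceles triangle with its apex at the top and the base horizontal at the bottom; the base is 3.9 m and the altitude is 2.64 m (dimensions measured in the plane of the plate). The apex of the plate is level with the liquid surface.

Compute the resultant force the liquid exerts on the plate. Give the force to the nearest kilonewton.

F ≈ 65 kN

γ = ρg = 789 × 9.81 / 1000 = 7.74009 kN/m³.
The plate makes 23° with the vertical, i.e. θ = 90° − 23° = 67° to the horizontal. Measuring y along the incline from the free-surface line, vertical depth h = y·sinθ with sinθ = 0.920505.
With the apex up, the centroid sits 2h/3 = 2 × 2.64/3 = 1.76 m below the apex, so y_c = 1.76 m and h_c = 1.76 × 0.920505 = 1.62009 m.
A = ½ × 3.9 × 2.64 = 5.148 m².
Resultant F = γ·h_c·A = 7.74009 × 1.62009 × 5.148 = 64.5541 kN.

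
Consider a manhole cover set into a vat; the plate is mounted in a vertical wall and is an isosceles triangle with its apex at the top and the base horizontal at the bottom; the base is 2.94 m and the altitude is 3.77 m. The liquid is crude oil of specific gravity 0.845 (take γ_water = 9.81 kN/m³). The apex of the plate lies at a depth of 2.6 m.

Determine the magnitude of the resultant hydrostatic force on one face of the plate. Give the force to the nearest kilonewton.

F ≈ 235 kN

γ = 0.845 × 9.81 = 8.28945 kN/m³.
With the apex up, the centroid sits 2h/3 = 2 × 3.77/3 = 2.51333 m below the apex, so the centroid depth is h_c = 2.6 + 2.51333 = 5.11333 m.
A = ½ × 2.94 × 3.77 = 5.5419 m².
Resultant F = γ·h_c·A = 8.28945 × 5.11333 × 5.5419 = 234.903 kN.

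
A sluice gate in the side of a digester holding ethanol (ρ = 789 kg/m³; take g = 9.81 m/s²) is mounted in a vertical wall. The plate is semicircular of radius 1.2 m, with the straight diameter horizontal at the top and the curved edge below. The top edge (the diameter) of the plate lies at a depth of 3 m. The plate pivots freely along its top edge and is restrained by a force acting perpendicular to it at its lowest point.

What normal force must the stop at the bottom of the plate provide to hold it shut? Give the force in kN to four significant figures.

γ = ρg = 789 × 9.81 / 1000 = 7.74009 kN/m³.
The centroid of a semicircle lies 4r/(3π) = 0.509296 m from the diameter, here below the top edge, so the centroid depth is h_c = 3 + 0.509296 = 3.5093 m.
A = πr²/2 = π × 1.2²/2 = 2.26195 m².
Resultant F = γ·h_c·A = 7.74009 × 3.5093 × 2.26195 = 61.4398 kN.
I_c = (π/8 − 8/(9π))·r⁴ = 0.109757 × 1.2⁴ = 0.227592 m⁴.
Centre of pressure: y_p = y_c + I_c/(y_c·A) = 3.5093 + 0.227592/(3.5093 × 2.26195) = 3.5093 + 0.0286717 = 3.53797 m along the plane.
The resultant acts 0.509296 + 0.0286717 = 0.537968 m (along the plate) below the hinge at the top edge, so the moment about the hinge is M = F × 0.537968 = 61.4398 × 0.537968 = 33.0526 kN·m.
A normal force at the bottom, 1.2 m from the hinge, must supply this moment: P = 33.0526/1.2 = 27.5438 kN.

P ≈ 27.54 kN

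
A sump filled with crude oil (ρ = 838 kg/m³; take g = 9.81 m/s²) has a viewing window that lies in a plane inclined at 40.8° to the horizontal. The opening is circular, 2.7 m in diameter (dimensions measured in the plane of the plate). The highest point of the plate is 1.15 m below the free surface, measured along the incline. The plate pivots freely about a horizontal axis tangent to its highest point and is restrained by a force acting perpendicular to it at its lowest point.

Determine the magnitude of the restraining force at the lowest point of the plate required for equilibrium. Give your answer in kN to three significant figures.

γ = ρg = 838 × 9.81 / 1000 = 8.22078 kN/m³.
Let θ = 40.8° be the plate's angle to the horizontal; measure y along the incline from where the plane meets the free surface. Vertical depth h = y·sinθ with sinθ = 0.653421.
The centroid is at the centre, 1.35 m below the top of the plate, so y_c = 1.15 + 1.35 = 2.5 m and h_c = 2.5 × 0.653421 = 1.63355 m.
A = π(1.35)² = 5.72555 m².
Resultant F = γ·h_c·A = 8.22078 × 1.63355 × 5.72555 = 76.8887 kN.
I_c = πr⁴/4 = π × 1.35⁴/4 = 2.6087 m⁴.
Centre of pressure: y_p = y_c + I_c/(y_c·A) = 2.5 + 2.6087/(2.5 × 5.72555) = 2.5 + 0.18225 = 2.68225 m along the plane.
The resultant acts 1.35 + 0.18225 = 1.53225 m (along the plate) below the hinge at the top edge, so the moment about the hinge is M = F × 1.53225 = 76.8887 × 1.53225 = 117.813 kN·m.
A normal force at the bottom, 2.7 m from the hinge, must supply this moment: P = 117.813/2.7 = 43.6344 kN.

P ≈ 43.6 kN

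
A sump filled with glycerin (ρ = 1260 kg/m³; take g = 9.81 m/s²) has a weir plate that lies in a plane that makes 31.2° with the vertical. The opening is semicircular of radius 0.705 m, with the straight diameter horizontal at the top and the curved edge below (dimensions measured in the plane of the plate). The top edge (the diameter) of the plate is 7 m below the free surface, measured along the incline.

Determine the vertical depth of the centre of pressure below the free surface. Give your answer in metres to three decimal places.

h_p = 6.248 m

γ = ρg = 1260 × 9.81 / 1000 = 12.3606 kN/m³.
The plate makes 31.2° with the vertical, i.e. θ = 90° − 31.2° = 58.8° to the horizontal. Measuring y along the incline from the free-surface line, vertical depth h = y·sinθ with sinθ = 0.855364.
The centroid of a semicircle lies 4r/(3π) = 0.299211 m from the diameter, here below the top edge, so y_c = 7 + 0.299211 = 7.29921 m and h_c = 7.29921 × 0.855364 = 6.24348 m.
A = πr²/2 = π × 0.705²/2 = 0.780725 m².
Resultant F = γ·h_c·A = 12.3606 × 6.24348 × 0.780725 = 60.251 kN.
I_c = (π/8 − 8/(9π))·r⁴ = 0.109757 × 0.705⁴ = 0.0271137 m⁴.
Centre of pressure: y_p = y_c + I_c/(y_c·A) = 7.29921 + 0.0271137/(7.29921 × 0.780725) = 7.29921 + 0.00475789 = 7.30397 m along the plane.
Vertically, h_p = y_p·sinθ = 7.30397 × 0.855364 = 6.24755 m.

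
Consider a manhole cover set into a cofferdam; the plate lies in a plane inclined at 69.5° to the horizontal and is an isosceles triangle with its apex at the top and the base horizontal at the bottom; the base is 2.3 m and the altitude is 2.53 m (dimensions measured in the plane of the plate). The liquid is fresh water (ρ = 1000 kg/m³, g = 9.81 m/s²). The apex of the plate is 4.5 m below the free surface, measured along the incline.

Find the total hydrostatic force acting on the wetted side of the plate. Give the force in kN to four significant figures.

γ = ρg = 1000 × 9.81 = 9810 N/m³ = 9.81 kN/m³.
Let θ = 69.5° be the plate's angle to the horizontal; measure y along the incline from where the plane meets the free surface. Vertical depth h = y·sinθ with sinθ = 0.936672.
With the apex up, the centroid sits 2h/3 = 2 × 2.53/3 = 1.68667 m below the apex, so y_c = 4.5 + 1.68667 = 6.18667 m and h_c = 6.18667 × 0.936672 = 5.79488 m.
A = ½ × 2.3 × 2.53 = 2.9095 m².
Resultant F = γ·h_c·A = 9.81 × 5.79488 × 2.9095 = 165.399 kN.

F ≈ 165.4 kN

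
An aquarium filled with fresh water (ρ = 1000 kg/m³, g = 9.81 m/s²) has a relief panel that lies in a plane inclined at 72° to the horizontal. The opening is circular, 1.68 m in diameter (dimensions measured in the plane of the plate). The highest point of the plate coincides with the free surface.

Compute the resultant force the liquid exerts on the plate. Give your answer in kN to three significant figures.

F ≈ 17.4 kN

γ = ρg = 1000 × 9.81 = 9810 N/m³ = 9.81 kN/m³.
Let θ = 72° be the plate's angle to the horizontal; measure y along the incline from where the plane meets the free surface. Vertical depth h = y·sinθ with sinθ = 0.951057.
The centroid is at the centre, 0.84 m below the top of the plate, so y_c = 0.84 m and h_c = 0.84 × 0.951057 = 0.798888 m.
A = π(0.84)² = 2.21671 m².
Resultant F = γ·h_c·A = 9.81 × 0.798888 × 2.21671 = 17.3726 kN.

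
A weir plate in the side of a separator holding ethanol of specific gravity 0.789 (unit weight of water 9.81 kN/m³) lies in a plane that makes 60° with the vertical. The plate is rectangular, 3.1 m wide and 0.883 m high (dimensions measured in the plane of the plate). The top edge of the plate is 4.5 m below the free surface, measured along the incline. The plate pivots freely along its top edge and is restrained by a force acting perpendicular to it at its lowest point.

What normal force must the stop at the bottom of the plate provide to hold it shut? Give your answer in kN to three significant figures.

P ≈ 27.0 kN

γ = 0.789 × 9.81 = 7.74009 kN/m³.
The plate makes 60° with the vertical, i.e. θ = 90° − 60° = 30° to the horizontal. Measuring y along the incline from the free-surface line, vertical depth h = y·sinθ with sinθ = 0.500000.
The centroid lies 0.883/2 = 0.4415 m below the top edge, so y_c = 4.5 + 0.4415 = 4.9415 m and h_c = 4.9415 × 0.500000 = 2.47075 m.
A = 3.1 × 0.883 = 2.7373 m².
Resultant F = γ·h_c·A = 7.74009 × 2.47075 × 2.7373 = 52.3477 kN.
I_c = b·h³/12 = 3.1 × 0.883³/12 = 0.177854 m⁴.
Centre of pressure: y_p = y_c + I_c/(y_c·A) = 4.9415 + 0.177854/(4.9415 × 2.7373) = 4.9415 + 0.0131487 = 4.95465 m along the plane.
The resultant acts 0.4415 + 0.0131487 = 0.454649 m (along the plate) below the hinge at the top edge, so the moment about the hinge is M = F × 0.454649 = 52.3477 × 0.454649 = 23.7998 kN·m.
A normal force at the bottom, 0.883 m from the hinge, must supply this moment: P = 23.7998/0.883 = 26.9533 kN.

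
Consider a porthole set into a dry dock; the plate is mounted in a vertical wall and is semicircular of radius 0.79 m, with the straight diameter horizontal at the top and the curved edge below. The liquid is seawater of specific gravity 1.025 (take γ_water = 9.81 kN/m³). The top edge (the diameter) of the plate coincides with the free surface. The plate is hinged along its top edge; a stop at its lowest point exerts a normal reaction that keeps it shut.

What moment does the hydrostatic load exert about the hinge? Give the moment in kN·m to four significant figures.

M ≈ 1.538 kN·m

γ = 1.025 × 9.81 = 10.05525 kN/m³.
The centroid of a semicircle lies 4r/(3π) = 0.335286 m from the diameter, here below the top edge, so the centroid depth is h_c = 0.335286 m.
A = πr²/2 = π × 0.79²/2 = 0.980334 m².
Resultant F = γ·h_c·A = 10.05525 × 0.335286 × 0.980334 = 3.30508 kN.
I_c = (π/8 − 8/(9π))·r⁴ = 0.109757 × 0.79⁴ = 0.0427504 m⁴.
Centre of pressure: y_p = y_c + I_c/(y_c·A) = 0.335286 + 0.0427504/(0.335286 × 0.980334) = 0.335286 + 0.130062 = 0.465348 m along the plane.
The resultant acts 0.335286 + 0.130062 = 0.465348 m (along the plate) below the hinge at the top edge, so the moment about the hinge is M = F × 0.465348 = 3.30508 × 0.465348 = 1.53801 kN·m.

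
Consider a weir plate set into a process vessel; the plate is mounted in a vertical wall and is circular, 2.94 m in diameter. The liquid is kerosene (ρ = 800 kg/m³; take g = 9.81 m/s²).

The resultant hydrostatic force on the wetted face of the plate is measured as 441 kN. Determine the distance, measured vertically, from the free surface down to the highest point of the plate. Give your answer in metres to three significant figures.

d_top ≈ 6.81 m

γ = ρg = 800 × 9.81 / 1000 = 7.848 kN/m³.
A = π(1.47)² = 6.78867 m².
From F = γ·h_c·A, the centroid depth is h_c = 441/(7.848 × 6.78867) = 8.27742 m.
The centroid is at the centre, 1.47 m below the top of the plate, so the highest point sits at h_top = 8.27742 − 1.47 = 6.80742 m below the surface.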